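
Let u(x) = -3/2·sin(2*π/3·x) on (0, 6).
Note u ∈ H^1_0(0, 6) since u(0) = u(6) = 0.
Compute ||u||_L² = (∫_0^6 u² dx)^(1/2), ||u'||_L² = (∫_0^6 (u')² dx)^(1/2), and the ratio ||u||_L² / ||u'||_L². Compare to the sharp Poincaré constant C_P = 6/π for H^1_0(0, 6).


||u||_L² / ||u'||_L² = 3/(2*π) < C_P = 6/π.

u(x) = -3/2·sin(2*π/3·x), so u'(x) = -π*cos(2*π*x/3).
Writing u(x) = A·sin(kπx/L) with A = -3/2 and k = 4, use ∫_0^L sin²(kπx/L) dx = L/2 and ∫_0^L cos²(kπx/L) dx = L/2.
u² = 9/4·sin²(2*π/3·x) and (u')² = π^2·cos²(2*π/3·x), and each of sin², cos² integrates to L/2 = 3 over (0, 6).
∫_0^6 u² dx = 27/4, so ||u||_L² = 3*sqrt(3)/2.
∫_0^6 (u')² dx = 3*π^2, so ||u'||_L² = sqrt(3)*π.
Ratio ||u||_L² / ||u'||_L² = 3/(2*π).
Sharp Poincaré constant on H^1_0(0, 6) is C_P = L/π = 6/π, achieved by sin(π/6·x).
This is the k = 4 harmonic; the ratio L/(kπ) is strictly less than C_P = L/π, consistent with the sharp inequality ||u||_L² ≤ C_P ||u'||_L².


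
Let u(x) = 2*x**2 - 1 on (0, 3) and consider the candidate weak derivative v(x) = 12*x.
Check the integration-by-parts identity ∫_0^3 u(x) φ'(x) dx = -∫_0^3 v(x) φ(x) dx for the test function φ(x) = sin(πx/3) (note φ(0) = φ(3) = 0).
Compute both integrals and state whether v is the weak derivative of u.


LHS = -36/π, RHS = -108/π. No, v is not the weak derivative of u.

u(x) = 2*x**2 - 1, classical derivative u'(x) = 4*x.
φ(x) = sin(πx/3), so φ'(x) = π*cos(π*x/3)/3.
Note φ(0) = φ(3) = 0, so the boundary term u·φ vanishes.
LHS = ∫_0^3 u(x) φ'(x) dx = ∫_0^3 (2*π*x^2*cos(π*x/3)/3 - π*cos(π*x/3)/3) dx. Term by term:
  ∫_0^3 -π*cos(π*x/3)/3 dx = 0;  ∫_0^3 2*π*x^2*cos(π*x/3)/3 dx = -36/π.
Sum: 0 − 36/π = -36/π.
So LHS = -36/π.
∫_0^3 v(x) φ(x) dx = ∫_0^3 (12*x*sin(π*x/3)) dx. Term by term:
  ∫_0^3 12*x*sin(π*x/3) dx = 108/π.
So RHS = -∫_0^3 v(x) φ(x) dx = -108/π.
LHS − RHS = 72/π ≠ 0, so the identity fails.
(For a valid weak derivative the identity must hold for EVERY test function, in particular this one. The failure shows v is NOT the weak derivative of u.)
Correct weak derivative would be u'(x) = 4*x.


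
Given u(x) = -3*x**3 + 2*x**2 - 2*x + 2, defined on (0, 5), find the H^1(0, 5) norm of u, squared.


||u||_{H^1}^2 = 2474915/21

The H^1 norm (squared) on an interval (0, L) is
  ||u||_{H^1}^2 = ∫_0^L u(x)^2 dx + ∫_0^L u'(x)^2 dx.
Compute u'(x) = -9*x**2 + 4*x - 2.
Then u(x)^2 = 9*x**6 - 12*x**5 + 16*x**4 - 20*x**3 + 12*x**2 - 8*x + 4 and u'(x)^2 = 81*x**4 - 72*x**3 + 52*x**2 - 16*x + 4.
Integrate each monomial from 0 to 5 using ∫_0^5 c·x^n dx = c·5^(n+1)/(n+1):
  ∫_0^5 u(x)^2 dx = ∫_0^5 (9*x^6 - 12*x^5 + 16*x^4 - 20*x^3 + 12*x^2 - 8*x + 4) dx. Term by term:
    ∫_0^5 9*x^6 dx = 703125/7;  ∫_0^5 -12*x^5 dx = -31250;  ∫_0^5 16*x^4 dx = 10000;
    ∫_0^5 -20*x^3 dx = -3125;  ∫_0^5 12*x^2 dx = 500;  ∫_0^5 -8*x dx = -100;
    ∫_0^5 4 dx = 20.
  Sum: 703125/7 − 31250 + 10000 − 3125 + 500 − 100 + 20 = 535440/7.
  ∫_0^5 u'(x)^2 dx = ∫_0^5 (81*x^4 - 72*x^3 + 52*x^2 - 16*x + 4) dx. Term by term:
    ∫_0^5 81*x^4 dx = 50625;  ∫_0^5 -72*x^3 dx = -11250;  ∫_0^5 52*x^2 dx = 6500/3;
    ∫_0^5 -16*x dx = -200;  ∫_0^5 4 dx = 20.
  Sum: 50625 − 11250 + 6500/3 − 200 + 20 = 124085/3.
Adding: ||u||_{H^1}^2 = 535440/7 + 124085/3 = 2474915/21.


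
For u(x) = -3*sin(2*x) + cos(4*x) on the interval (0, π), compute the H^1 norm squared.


||u||_{H^1(0,π)}^2 = 31*π

u'(x) = -4*sin(4*x) - 6*cos(2*x).
Expand u² and (u')² and integrate term by term on (0, π), using: for integers n ≥ 1, ∫_0^π sin²(nx) dx = ∫_0^π cos²(nx) dx = π/2; for n ≠ n', ∫_0^π sin(nx)sin(n'x) dx = ∫_0^π cos(nx)cos(n'x) dx = 0; and by product-to-sum, ∫_0^π sin(nx)cos(n'x) dx = ½∫_0^π [sin((n+n')x) + sin((n−n')x)] dx, which is 0 when n+n' is even and 2n/(n²−n'²) when n+n' is odd (it need not vanish on (0, π)).
  u² squared terms: (-3)²·∫sin(2x)² dx = 9·π/2 = 9*π/2;  (1)²·∫cos(4x)² dx = 1·π/2 = π/2.
  u² cross terms: 2·(-3)·(1)·∫sin(2x)·cos(4x) dx = -6·(0) = 0.
  So ∫_0^π u² dx = 9*π/2 + π/2 + 0 = 5*π.
  (u')² squared terms: (-6)²·∫cos(2x)² dx = 36·π/2 = 18*π;  (-4)²·∫sin(4x)² dx = 16·π/2 = 8*π.
  (u')² cross terms: 2·(-6)·(-4)·∫cos(2x)·sin(4x) dx = 48·(0) = 0.
  So ∫_0^π (u')² dx = 18*π + 8*π + 0 = 26*π.
||u||_{H^1}^2 = (5*π) + (26*π) = 31*π.


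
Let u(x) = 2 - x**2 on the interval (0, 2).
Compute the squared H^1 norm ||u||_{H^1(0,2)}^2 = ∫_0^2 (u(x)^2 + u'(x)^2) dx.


||u||_{H^1}^2 = 72/5

The H^1 norm (squared) on an interval (0, L) is
  ||u||_{H^1}^2 = ∫_0^L u(x)^2 dx + ∫_0^L u'(x)^2 dx.
Compute u'(x) = -2*x.
Then u(x)^2 = x**4 - 4*x**2 + 4 and u'(x)^2 = 4*x**2.
Integrate each monomial from 0 to 2 using ∫_0^2 c·x^n dx = c·2^(n+1)/(n+1):
  ∫_0^2 u(x)^2 dx = ∫_0^2 (x^4 - 4*x^2 + 4) dx. Term by term:
    ∫_0^2 x^4 dx = 32/5;  ∫_0^2 -4*x^2 dx = -32/3;  ∫_0^2 4 dx = 8.
  Sum: 32/5 − 32/3 + 8 = 56/15.
  ∫_0^2 u'(x)^2 dx = ∫_0^2 (4*x^2) dx. Term by term:
    ∫_0^2 4*x^2 dx = 32/3.
Adding: ||u||_{H^1}^2 = 56/15 + 32/3 = 72/5.


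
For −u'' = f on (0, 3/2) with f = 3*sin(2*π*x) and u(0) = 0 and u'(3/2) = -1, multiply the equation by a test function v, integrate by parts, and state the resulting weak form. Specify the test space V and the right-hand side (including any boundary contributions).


V = {v ∈ H^1(0, 3/2) : v(0) = 0} (test functions vanish at x = 0 where u is specified); weak form: ∫_0^3/2 u'v' dx = ∫_0^3/2 (3*sin(2*π*x)) v dx − v(3/2) for all v ∈ V.

Multiply both sides by a test function v and integrate from 0 to 3/2:
  ∫_0^3/2 −u''(x) v(x) dx = ∫_0^3/2 f(x) v(x) dx.
Integrate the LHS by parts once:
  ∫_0^3/2 −u'' v dx = −[u'(x) v(x)]_0^3/2 + ∫_0^3/2 u'(x) v'(x) dx.
Thus ∫_0^3/2 u'(x) v'(x) dx = ∫_0^3/2 f(x) v(x) dx + [u'(x) v(x)]_0^3/2.
Choose V so that boundary terms are either known or forced to vanish.
Mixed BC: u(0) = 0 (Dirichlet) and u'(3/2) = -1 (Neumann). Define V = {v ∈ H^1(0, 3/2) : v(0) = 0}. Then [u' v]_0^3/2 = u'(3/2)·v(3/2) − u'(0)·0 = − v(3/2).
Weak formulation: find u (satisfying any essential BC) such that ∫_0^3/2 u'(x) v'(x) dx = ∫_0^3/2 f v dx − v(3/2) for all v ∈ V (Dirichlet at 0 absorbed into V; Neumann datum at x = 3/2 contributes the boundary term).
Substituting f(x) = 3*sin(2*π*x), the right-hand side is ∫_0^3/2 (3*sin(2*π*x)) v dx − v(3/2).


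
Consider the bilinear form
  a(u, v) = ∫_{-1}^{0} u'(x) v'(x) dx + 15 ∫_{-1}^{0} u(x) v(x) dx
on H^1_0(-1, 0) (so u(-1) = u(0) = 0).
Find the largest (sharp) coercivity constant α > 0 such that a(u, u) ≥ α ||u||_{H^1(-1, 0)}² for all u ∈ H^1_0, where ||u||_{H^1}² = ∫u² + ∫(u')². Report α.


α = 1

Coercivity of a(·,·) on H^1_0(-1, 0) means a(u, u) ≥ α ||u||_{H^1}² for every u ∈ H^1_0.
The interval has length L = 1, and Poincaré/coercivity depend only on L. Here a(u, u) = ∫(u')² + (15)·∫u².
Here c = 15 ≥ 1, so a(u,u) = ∫(u')² + c∫u² ≥ ∫(u')² + ∫u² = ||u||_{H^1}², i.e. α = 1 works. No larger α is possible: a(u,u) ≥ α||u||_{H^1}² means (1−α)∫(u')² ≥ (α−c)∫u², and for the modes u_n = sin(nπ(x−x₀)/L) (x₀ the left endpoint) one has ∫u_n²/∫(u_n')² = (L/(nπ))² → 0, so a(u_n,u_n)/||u_n||_{H^1}² → 1. Hence the optimal constant is α = 1.
Therefore α = 1.


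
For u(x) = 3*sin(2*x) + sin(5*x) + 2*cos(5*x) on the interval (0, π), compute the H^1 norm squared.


||u||_{H^1(0,π)}^2 = -416/7 + 175*π/2

u'(x) = -10*sin(5*x) + 6*cos(2*x) + 5*cos(5*x).
Expand u² and (u')² and integrate term by term on (0, π), using: for integers n ≥ 1, ∫_0^π sin²(nx) dx = ∫_0^π cos²(nx) dx = π/2; for n ≠ n', ∫_0^π sin(nx)sin(n'x) dx = ∫_0^π cos(nx)cos(n'x) dx = 0; and by product-to-sum, ∫_0^π sin(nx)cos(n'x) dx = ½∫_0^π [sin((n+n')x) + sin((n−n')x)] dx, which is 0 when n+n' is even and 2n/(n²−n'²) when n+n' is odd (it need not vanish on (0, π)).
  u² squared terms: (2)²·∫cos(5x)² dx = 4·π/2 = 2*π;  (3)²·∫sin(2x)² dx = 9·π/2 = 9*π/2;  (1)²·∫sin(5x)² dx = 1·π/2 = π/2.
  u² cross terms: 2·(2)·(3)·∫cos(5x)·sin(2x) dx = 12·(-4/21) = -16/7;  2·(2)·(1)·∫cos(5x)·sin(5x) dx = 4·(0) = 0;  2·(3)·(1)·∫sin(2x)·sin(5x) dx = 6·(0) = 0.
  So ∫_0^π u² dx = 2*π + 9*π/2 + π/2 − 16/7 + 0 + 0 = -16/7 + 7*π.
  (u')² squared terms: (-10)²·∫sin(5x)² dx = 100·π/2 = 50*π;  (5)²·∫cos(5x)² dx = 25·π/2 = 25*π/2;  (6)²·∫cos(2x)² dx = 36·π/2 = 18*π.
  (u')² cross terms: 2·(-10)·(5)·∫sin(5x)·cos(5x) dx = -100·(0) = 0;  2·(-10)·(6)·∫sin(5x)·cos(2x) dx = -120·(10/21) = -400/7;  2·(5)·(6)·∫cos(5x)·cos(2x) dx = 60·(0) = 0.
  So ∫_0^π (u')² dx = 50*π + 25*π/2 + 18*π + 0 − 400/7 + 0 = -400/7 + 161*π/2.
||u||_{H^1}^2 = (-16/7 + 7*π) + (-400/7 + 161*π/2) = -416/7 + 175*π/2.


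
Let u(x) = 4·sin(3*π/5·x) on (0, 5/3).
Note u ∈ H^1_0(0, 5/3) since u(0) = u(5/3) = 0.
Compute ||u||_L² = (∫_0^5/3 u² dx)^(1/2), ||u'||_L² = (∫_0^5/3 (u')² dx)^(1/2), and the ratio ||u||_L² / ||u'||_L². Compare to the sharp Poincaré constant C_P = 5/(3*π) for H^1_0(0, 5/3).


||u||_L² / ||u'||_L² = 5/(3*π) = C_P.

u(x) = 4·sin(3*π/5·x), so u'(x) = 12*π*cos(3*π*x/5)/5.
Writing u(x) = A·sin(kπx/L) with A = 4 and k = 1, use ∫_0^L sin²(kπx/L) dx = L/2 and ∫_0^L cos²(kπx/L) dx = L/2.
u² = 16·sin²(3*π/5·x) and (u')² = 144*π^2/25·cos²(3*π/5·x), and each of sin², cos² integrates to L/2 = 5/6 over (0, 5/3).
∫_0^5/3 u² dx = 40/3, so ||u||_L² = 2*sqrt(30)/3.
∫_0^5/3 (u')² dx = 24*π^2/5, so ||u'||_L² = 2*sqrt(30)*π/5.
Ratio ||u||_L² / ||u'||_L² = 5/(3*π).
Sharp Poincaré constant on H^1_0(0, 5/3) is C_P = L/π = 5/(3*π), achieved by sin(3*π/5·x).
This is the k = 1 eigenfunction (up to amplitude), so the ratio equals the sharp Poincaré constant exactly.


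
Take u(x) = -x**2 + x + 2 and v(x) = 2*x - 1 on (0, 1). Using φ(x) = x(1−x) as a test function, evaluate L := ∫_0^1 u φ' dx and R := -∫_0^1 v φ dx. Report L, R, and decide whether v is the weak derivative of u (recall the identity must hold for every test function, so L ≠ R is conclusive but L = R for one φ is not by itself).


LHS = 0, RHS = 0. No, v is not the weak derivative of u.

u(x) = -x**2 + x + 2, classical derivative u'(x) = 1 - 2*x.
φ(x) = x(1−x), so φ'(x) = 1 - 2*x.
Note φ(0) = φ(1) = 0, so the boundary term u·φ vanishes.
LHS = ∫_0^1 u(x) φ'(x) dx = ∫_0^1 (2*x^3 - 3*x^2 - 3*x + 2) dx. Term by term:
  ∫_0^1 2*x^3 dx = 1/2;  ∫_0^1 -3*x^2 dx = -1;  ∫_0^1 -3*x dx = -3/2;
  ∫_0^1 2 dx = 2.
Sum: 1/2 − 1 − 3/2 + 2 = 0.
So LHS = 0.
∫_0^1 v(x) φ(x) dx = ∫_0^1 (-2*x^3 + 3*x^2 - x) dx. Term by term:
  ∫_0^1 -2*x^3 dx = -1/2;  ∫_0^1 3*x^2 dx = 1;  ∫_0^1 -x dx = -1/2.
Sum: -1/2 + 1 − 1/2 = 0.
So RHS = -∫_0^1 v(x) φ(x) dx = 0.
LHS = RHS, so the identity holds for this particular φ. But this is necessary, not sufficient: a weak derivative must satisfy the identity for EVERY test function in C_c^∞(0, 1).
Here u is smooth, so its weak derivative equals its classical derivative u'(x) = 1 - 2*x. Since v(x) = 2*x - 1 ≠ u'(x), v is NOT the weak derivative of u — the agreement for this single φ is a coincidence (the difference v − u' happens to be L²-orthogonal to this φ).


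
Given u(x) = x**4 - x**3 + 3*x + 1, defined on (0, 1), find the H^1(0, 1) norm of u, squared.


||u||_{H^1}^2 = 3979/252

The H^1 norm (squared) on an interval (0, L) is
  ||u||_{H^1}^2 = ∫_0^L u(x)^2 dx + ∫_0^L u'(x)^2 dx.
Compute u'(x) = 4*x**3 - 3*x**2 + 3.
Then u(x)^2 = x**8 - 2*x**7 + x**6 + 6*x**5 - 4*x**4 - 2*x**3 + 9*x**2 + 6*x + 1 and u'(x)^2 = 16*x**6 - 24*x**5 + 9*x**4 + 24*x**3 - 18*x**2 + 9.
Integrate each monomial from 0 to 1 using ∫_0^1 c·x^n dx = c·1^(n+1)/(n+1):
  ∫_0^1 u(x)^2 dx = ∫_0^1 (x^8 - 2*x^7 + x^6 + 6*x^5 - 4*x^4 - 2*x^3 + 9*x^2 + 6*x + 1) dx. Term by term:
    ∫_0^1 x^8 dx = 1/9;  ∫_0^1 -2*x^7 dx = -1/4;  ∫_0^1 x^6 dx = 1/7;
    ∫_0^1 6*x^5 dx = 1;  ∫_0^1 -4*x^4 dx = -4/5;  ∫_0^1 -2*x^3 dx = -1/2;
    ∫_0^1 9*x^2 dx = 3;  ∫_0^1 6*x dx = 3;  ∫_0^1 1 dx = 1.
  Sum: 1/9 − 1/4 + 1/7 + 1 − 4/5 − 1/2 + 3 + 3 + 1 = 8447/1260.
  ∫_0^1 u'(x)^2 dx = ∫_0^1 (16*x^6 - 24*x^5 + 9*x^4 + 24*x^3 - 18*x^2 + 9) dx. Term by term:
    ∫_0^1 16*x^6 dx = 16/7;  ∫_0^1 -24*x^5 dx = -4;  ∫_0^1 9*x^4 dx = 9/5;
    ∫_0^1 24*x^3 dx = 6;  ∫_0^1 -18*x^2 dx = -6;  ∫_0^1 9 dx = 9.
  Sum: 16/7 − 4 + 9/5 + 6 − 6 + 9 = 318/35.
Adding: ||u||_{H^1}^2 = 8447/1260 + 318/35 = 3979/252.


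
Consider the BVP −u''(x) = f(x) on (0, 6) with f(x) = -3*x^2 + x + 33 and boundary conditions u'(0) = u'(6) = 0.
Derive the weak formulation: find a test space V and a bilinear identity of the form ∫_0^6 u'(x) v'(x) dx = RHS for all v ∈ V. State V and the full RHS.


V = H^1(0, 6) (no boundary constraint on v; u is determined up to an additive constant); weak form: ∫_0^6 u'v' dx = ∫_0^6 (-3*x^2 + x + 33) v dx for all v ∈ V.

Multiply both sides by a test function v and integrate from 0 to 6:
  ∫_0^6 −u''(x) v(x) dx = ∫_0^6 f(x) v(x) dx.
Integrate the LHS by parts once:
  ∫_0^6 −u'' v dx = −[u'(x) v(x)]_0^6 + ∫_0^6 u'(x) v'(x) dx.
Thus ∫_0^6 u'(x) v'(x) dx = ∫_0^6 f(x) v(x) dx + [u'(x) v(x)]_0^6.
Choose V so that boundary terms are either known or forced to vanish.
u has homogeneous Neumann: u'(0) = u'(6) = 0. So [u' v]_0^6 = 0·v(6) − 0·v(0) = 0 for any v; take V = H^1(0, 6).
Weak formulation: find u (satisfying any essential BC) such that ∫_0^6 u'(x) v'(x) dx = ∫_0^6 f v dx for all v ∈ V (homogeneous Neumann, so boundary terms vanish).
Substituting f(x) = -3*x^2 + x + 33, the right-hand side is ∫_0^6 (-3*x^2 + x + 33) v dx.
Compatibility check (pure Neumann): taking v ≡ 1 ∈ V gives 0 = ∫_0^6 f dx + (0) − (0), i.e. ∫_0^6 f dx must equal u'(0) − u'(6) = 0. Indeed ∫_0^6 (-3*x^2 + x + 33) dx = 0, so the data are compatible. The solution is then unique only up to an additive constant (fix it e.g. by requiring ∫_0^6 u dx = 0).


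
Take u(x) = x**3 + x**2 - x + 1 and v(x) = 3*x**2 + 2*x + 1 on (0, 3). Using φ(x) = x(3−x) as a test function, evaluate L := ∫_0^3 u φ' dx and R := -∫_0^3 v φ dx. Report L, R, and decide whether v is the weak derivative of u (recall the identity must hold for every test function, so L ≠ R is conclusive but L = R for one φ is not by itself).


LHS = -909/20, RHS = -1089/20. No, v is not the weak derivative of u.

u(x) = x**3 + x**2 - x + 1, classical derivative u'(x) = 3*x**2 + 2*x - 1.
φ(x) = x(3−x), so φ'(x) = 3 - 2*x.
Note φ(0) = φ(3) = 0, so the boundary term u·φ vanishes.
LHS = ∫_0^3 u(x) φ'(x) dx = ∫_0^3 (-2*x^4 + x^3 + 5*x^2 - 5*x + 3) dx. Term by term:
  ∫_0^3 -2*x^4 dx = -486/5;  ∫_0^3 x^3 dx = 81/4;  ∫_0^3 5*x^2 dx = 45;
  ∫_0^3 -5*x dx = -45/2;  ∫_0^3 3 dx = 9.
Sum: -486/5 + 81/4 + 45 − 45/2 + 9 = -909/20.
So LHS = -909/20.
∫_0^3 v(x) φ(x) dx = ∫_0^3 (-3*x^4 + 7*x^3 + 5*x^2 + 3*x) dx. Term by term:
  ∫_0^3 -3*x^4 dx = -729/5;  ∫_0^3 7*x^3 dx = 567/4;  ∫_0^3 5*x^2 dx = 45;
  ∫_0^3 3*x dx = 27/2.
Sum: -729/5 + 567/4 + 45 + 27/2 = 1089/20.
So RHS = -∫_0^3 v(x) φ(x) dx = -1089/20.
LHS − RHS = 9 ≠ 0, so the identity fails.
(For a valid weak derivative the identity must hold for EVERY test function, in particular this one. The failure shows v is NOT the weak derivative of u.)
Correct weak derivative would be u'(x) = 3*x**2 + 2*x - 1.


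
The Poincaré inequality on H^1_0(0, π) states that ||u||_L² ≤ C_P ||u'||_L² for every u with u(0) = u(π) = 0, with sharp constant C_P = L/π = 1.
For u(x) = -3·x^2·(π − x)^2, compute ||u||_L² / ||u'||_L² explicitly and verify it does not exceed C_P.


||u||_L² / ||u'||_L² = sqrt(3)*π/6 < C_P = 1.

u(x) = -3·x^2·(π − x)^2, so u'(x) = 6*x*(x*(π - x) - (x - π)^2).
u(x) = -3·x^2·(π − x)^2 vanishes at x = 0 and x = π, so u ∈ H^1_0(0, π). Differentiate via the product rule and integrate the resulting polynomials term by term.
  ∫_0^π u² dx = ∫_0^π (9*x^8 - 36*π*x^7 + 54*π^2*x^6 - 36*π^3*x^5 + 9*π^4*x^4) dx. Term by term:
    ∫_0^π 9*x^8 dx = π^9;  ∫_0^π -36*π*x^7 dx = -9*π^9/2;  ∫_0^π 54*π^2*x^6 dx = 54*π^9/7;
    ∫_0^π -36*π^3*x^5 dx = -6*π^9;  ∫_0^π 9*π^4*x^4 dx = 9*π^9/5.
  Sum: π^9 − 9*π^9/2 + 54*π^9/7 − 6*π^9 + 9*π^9/5 = π^9/70.
  ∫_0^π (u')² dx = ∫_0^π (144*x^6 - 432*π*x^5 + 468*π^2*x^4 - 216*π^3*x^3 + 36*π^4*x^2) dx. Term by term:
    ∫_0^π 144*x^6 dx = 144*π^7/7;  ∫_0^π -432*π*x^5 dx = -72*π^7;  ∫_0^π 468*π^2*x^4 dx = 468*π^7/5;
    ∫_0^π -216*π^3*x^3 dx = -54*π^7;  ∫_0^π 36*π^4*x^2 dx = 12*π^7.
  Sum: 144*π^7/7 − 72*π^7 + 468*π^7/5 − 54*π^7 + 12*π^7 = 6*π^7/35.
∫_0^π u² dx = π^9/70, so ||u||_L² = sqrt(70)*π^(9/2)/70.
∫_0^π (u')² dx = 6*π^7/35, so ||u'||_L² = sqrt(210)*π^(7/2)/35.
Ratio ||u||_L² / ||u'||_L² = sqrt(3)*π/6.
Sharp Poincaré constant on H^1_0(0, π) is C_P = L/π = 1, achieved by sin(x).
A polynomial bump cannot attain the sharp Poincaré constant (only the first sine eigenfunction does), so the ratio is strictly less than C_P, consistent with ||u||_L² ≤ C_P ||u'||_L².


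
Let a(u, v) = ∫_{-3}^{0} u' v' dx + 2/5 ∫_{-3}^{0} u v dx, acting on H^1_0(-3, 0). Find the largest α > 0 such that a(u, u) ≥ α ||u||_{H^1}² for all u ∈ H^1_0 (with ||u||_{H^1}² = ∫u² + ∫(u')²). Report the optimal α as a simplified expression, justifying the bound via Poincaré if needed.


α = (18/5 + π^2)/(9 + π^2)

Coercivity of a(·,·) on H^1_0(-3, 0) means a(u, u) ≥ α ||u||_{H^1}² for every u ∈ H^1_0.
The interval has length L = 3, and Poincaré/coercivity depend only on L. Here a(u, u) = ∫(u')² + (2/5)·∫u².
Here 0 < c = 2/5 < 1. The condition a(u,u) ≥ α||u||_{H^1}² reads (1−α)∫(u')² ≥ (α−c)∫u². Any admissible α is ≤ 1 (rapidly oscillating u have ∫u²/∫(u')² → 0), and α = 1 would force 0 ≥ (1−c)∫u², impossible since c < 1; so 1−α > 0. By the sharp Poincaré inequality on H^1_0 of an interval of length L, ∫(u')² ≥ (π/L)²∫u² with equality for the first sine mode sin(π(x−x₀)/L) (x₀ the left endpoint), so the inequality holds for all u iff (1−α)(π/L)² ≥ α − c, i.e. α ≤ ((π/L)² + c)/((π/L)² + 1) = (1 + c(L/π)²)/(1 + (L/π)²). With (π/L)² = π^2/9 and c = 2/5, the largest admissible constant is α = ((π/L)² + c)/((π/L)² + 1).
Simplifying, α = (18/5 + π^2)/(9 + π^2).


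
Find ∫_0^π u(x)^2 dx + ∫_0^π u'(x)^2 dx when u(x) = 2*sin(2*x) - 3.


||u||_{H^1(0,π)}^2 = 19*π

u'(x) = 4*cos(2*x).
Expand u² and (u')² and integrate term by term on (0, π), using: for integers n ≥ 1, ∫_0^π sin²(nx) dx = ∫_0^π cos²(nx) dx = π/2; for n ≠ n', ∫_0^π sin(nx)sin(n'x) dx = ∫_0^π cos(nx)cos(n'x) dx = 0; and by product-to-sum, ∫_0^π sin(nx)cos(n'x) dx = ½∫_0^π [sin((n+n')x) + sin((n−n')x)] dx, which is 0 when n+n' is even and 2n/(n²−n'²) when n+n' is odd (it need not vanish on (0, π)). For the constant mode: ∫_0^π 1 dx = π, ∫_0^π cos(nx) dx = 0, ∫_0^π sin(nx) dx = (1−(−1)^n)/n.
  u² squared terms: (-3)²·∫1 dx = 9·π = 9*π;  (2)²·∫sin(2x)² dx = 4·π/2 = 2*π.
  u² cross terms: 2·(-3)·(2)·∫1·sin(2x) dx = -12·(0) = 0.
  So ∫_0^π u² dx = 9*π + 2*π + 0 = 11*π.
  (u')² squared terms: (4)²·∫cos(2x)² dx = 16·π/2 = 8*π.
  So ∫_0^π (u')² dx = 8*π.
||u||_{H^1}^2 = (11*π) + (8*π) = 19*π.


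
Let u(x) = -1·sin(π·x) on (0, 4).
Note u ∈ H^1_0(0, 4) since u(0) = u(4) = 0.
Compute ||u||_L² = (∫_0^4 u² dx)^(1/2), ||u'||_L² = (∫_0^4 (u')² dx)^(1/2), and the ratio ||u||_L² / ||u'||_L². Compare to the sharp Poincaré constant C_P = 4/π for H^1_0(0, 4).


||u||_L² / ||u'||_L² = 1/π < C_P = 4/π.

u(x) = -1·sin(π·x), so u'(x) = -π*cos(π*x).
Writing u(x) = A·sin(kπx/L) with A = -1 and k = 4, use ∫_0^L sin²(kπx/L) dx = L/2 and ∫_0^L cos²(kπx/L) dx = L/2.
u² = 1·sin²(π·x) and (u')² = π^2·cos²(π·x), and each of sin², cos² integrates to L/2 = 2 over (0, 4).
∫_0^4 u² dx = 2, so ||u||_L² = sqrt(2).
∫_0^4 (u')² dx = 2*π^2, so ||u'||_L² = sqrt(2)*π.
Ratio ||u||_L² / ||u'||_L² = 1/π.
Sharp Poincaré constant on H^1_0(0, 4) is C_P = L/π = 4/π, achieved by sin(π/4·x).
This is the k = 4 harmonic; the ratio L/(kπ) is strictly less than C_P = L/π, consistent with the sharp inequality ||u||_L² ≤ C_P ||u'||_L².


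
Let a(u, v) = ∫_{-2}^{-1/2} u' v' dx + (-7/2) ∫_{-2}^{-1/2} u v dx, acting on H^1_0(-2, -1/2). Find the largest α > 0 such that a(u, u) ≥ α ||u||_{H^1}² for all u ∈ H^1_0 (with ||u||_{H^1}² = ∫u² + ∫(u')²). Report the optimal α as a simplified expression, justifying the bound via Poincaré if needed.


α = (-63 + 8*π^2)/(2*(9 + 4*π^2))

Coercivity of a(·,·) on H^1_0(-2, -1/2) means a(u, u) ≥ α ||u||_{H^1}² for every u ∈ H^1_0.
The interval has length L = 3/2, and Poincaré/coercivity depend only on L. Here a(u, u) = ∫(u')² + (-7/2)·∫u².
Here c = -7/2 < 0 with |c| < (π/L)² = 4*π^2/9, so coercivity still holds. The condition a(u,u) ≥ α||u||_{H^1}² reads (1−α)∫(u')² ≥ (α−c)∫u². Any admissible α is ≤ 1 (rapidly oscillating u have ∫u²/∫(u')² → 0), and α = 1 would force 0 ≥ (1−c)∫u², impossible since c < 1; so 1−α > 0. By the sharp Poincaré inequality on H^1_0 of an interval of length L, ∫(u')² ≥ (π/L)²∫u² with equality for the first sine mode sin(π(x−x₀)/L) (x₀ the left endpoint), so the inequality holds for all u iff (1−α)(π/L)² ≥ α − c, i.e. α ≤ ((π/L)² + c)/((π/L)² + 1) = (1 + c(L/π)²)/(1 + (L/π)²). (Direct route, valid since c ≤ 0: Poincaré gives c∫u² ≥ c(L/π)²∫(u')², so a(u,u) ≥ (1 + c(L/π)²)∫(u')², while ||u||_{H^1}² ≤ (1 + (L/π)²)∫(u')²; dividing yields the same α.) With (π/L)² = 4*π^2/9 and c = -7/2, the largest admissible constant is α = ((π/L)² + c)/((π/L)² + 1).
Simplifying, α = (-63 + 8*π^2)/(2*(9 + 4*π^2)).


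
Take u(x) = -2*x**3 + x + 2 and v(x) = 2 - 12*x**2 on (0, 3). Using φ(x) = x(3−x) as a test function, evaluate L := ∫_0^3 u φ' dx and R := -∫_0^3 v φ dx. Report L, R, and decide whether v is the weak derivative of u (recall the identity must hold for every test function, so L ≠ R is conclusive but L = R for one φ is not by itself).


LHS = 342/5, RHS = 684/5. No, v is not the weak derivative of u.

u(x) = -2*x**3 + x + 2, classical derivative u'(x) = 1 - 6*x**2.
φ(x) = x(3−x), so φ'(x) = 3 - 2*x.
Note φ(0) = φ(3) = 0, so the boundary term u·φ vanishes.
LHS = ∫_0^3 u(x) φ'(x) dx = ∫_0^3 (4*x^4 - 6*x^3 - 2*x^2 - x + 6) dx. Term by term:
  ∫_0^3 4*x^4 dx = 972/5;  ∫_0^3 -6*x^3 dx = -243/2;  ∫_0^3 -2*x^2 dx = -18;
  ∫_0^3 -x dx = -9/2;  ∫_0^3 6 dx = 18.
Sum: 972/5 − 243/2 − 18 − 9/2 + 18 = 342/5.
So LHS = 342/5.
∫_0^3 v(x) φ(x) dx = ∫_0^3 (12*x^4 - 36*x^3 - 2*x^2 + 6*x) dx. Term by term:
  ∫_0^3 12*x^4 dx = 2916/5;  ∫_0^3 -36*x^3 dx = -729;  ∫_0^3 -2*x^2 dx = -18;
  ∫_0^3 6*x dx = 27.
Sum: 2916/5 − 729 − 18 + 27 = -684/5.
So RHS = -∫_0^3 v(x) φ(x) dx = 684/5.
LHS − RHS = -342/5 ≠ 0, so the identity fails.
(For a valid weak derivative the identity must hold for EVERY test function, in particular this one. The failure shows v is NOT the weak derivative of u.)
Correct weak derivative would be u'(x) = 1 - 6*x**2.


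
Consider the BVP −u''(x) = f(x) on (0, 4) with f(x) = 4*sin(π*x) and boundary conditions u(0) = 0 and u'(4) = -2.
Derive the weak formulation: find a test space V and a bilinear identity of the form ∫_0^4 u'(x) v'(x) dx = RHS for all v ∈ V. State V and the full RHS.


V = {v ∈ H^1(0, 4) : v(0) = 0} (test functions vanish at x = 0 where u is specified); weak form: ∫_0^4 u'v' dx = ∫_0^4 (4*sin(π*x)) v dx − 2·v(4) for all v ∈ V.

Multiply both sides by a test function v and integrate from 0 to 4:
  ∫_0^4 −u''(x) v(x) dx = ∫_0^4 f(x) v(x) dx.
Integrate the LHS by parts once:
  ∫_0^4 −u'' v dx = −[u'(x) v(x)]_0^4 + ∫_0^4 u'(x) v'(x) dx.
Thus ∫_0^4 u'(x) v'(x) dx = ∫_0^4 f(x) v(x) dx + [u'(x) v(x)]_0^4.
Choose V so that boundary terms are either known or forced to vanish.
Mixed BC: u(0) = 0 (Dirichlet) and u'(4) = -2 (Neumann). Define V = {v ∈ H^1(0, 4) : v(0) = 0}. Then [u' v]_0^4 = u'(4)·v(4) − u'(0)·0 = − 2·v(4).
Weak formulation: find u (satisfying any essential BC) such that ∫_0^4 u'(x) v'(x) dx = ∫_0^4 f v dx − 2·v(4) for all v ∈ V (Dirichlet at 0 absorbed into V; Neumann datum at x = 4 contributes the boundary term).
Substituting f(x) = 4*sin(π*x), the right-hand side is ∫_0^4 (4*sin(π*x)) v dx − 2·v(4).


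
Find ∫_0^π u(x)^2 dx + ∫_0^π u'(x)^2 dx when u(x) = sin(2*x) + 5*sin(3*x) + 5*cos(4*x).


||u||_{H^1(0,π)}^2 = -5100/7 + 340*π

u'(x) = -20*sin(4*x) + 2*cos(2*x) + 15*cos(3*x).
Expand u² and (u')² and integrate term by term on (0, π), using: for integers n ≥ 1, ∫_0^π sin²(nx) dx = ∫_0^π cos²(nx) dx = π/2; for n ≠ n', ∫_0^π sin(nx)sin(n'x) dx = ∫_0^π cos(nx)cos(n'x) dx = 0; and by product-to-sum, ∫_0^π sin(nx)cos(n'x) dx = ½∫_0^π [sin((n+n')x) + sin((n−n')x)] dx, which is 0 when n+n' is even and 2n/(n²−n'²) when n+n' is odd (it need not vanish on (0, π)).
  u² squared terms: (5)²·∫cos(4x)² dx = 25·π/2 = 25*π/2;  (5)²·∫sin(3x)² dx = 25·π/2 = 25*π/2;  (1)²·∫sin(2x)² dx = 1·π/2 = π/2.
  u² cross terms: 2·(5)·(5)·∫cos(4x)·sin(3x) dx = 50·(-6/7) = -300/7;  2·(5)·(1)·∫cos(4x)·sin(2x) dx = 10·(0) = 0;  2·(5)·(1)·∫sin(3x)·sin(2x) dx = 10·(0) = 0.
  So ∫_0^π u² dx = 25*π/2 + 25*π/2 + π/2 − 300/7 + 0 + 0 = -300/7 + 51*π/2.
  (u')² squared terms: (-20)²·∫sin(4x)² dx = 400·π/2 = 200*π;  (2)²·∫cos(2x)² dx = 4·π/2 = 2*π;  (15)²·∫cos(3x)² dx = 225·π/2 = 225*π/2.
  (u')² cross terms: 2·(-20)·(2)·∫sin(4x)·cos(2x) dx = -80·(0) = 0;  2·(-20)·(15)·∫sin(4x)·cos(3x) dx = -600·(8/7) = -4800/7;  2·(2)·(15)·∫cos(2x)·cos(3x) dx = 60·(0) = 0.
  So ∫_0^π (u')² dx = 200*π + 2*π + 225*π/2 + 0 − 4800/7 + 0 = -4800/7 + 629*π/2.
||u||_{H^1}^2 = (-300/7 + 51*π/2) + (-4800/7 + 629*π/2) = -5100/7 + 340*π.


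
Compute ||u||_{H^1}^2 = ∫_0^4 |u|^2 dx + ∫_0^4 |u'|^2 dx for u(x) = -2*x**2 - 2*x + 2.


||u||_{H^1}^2 = 8416/5

The H^1 norm (squared) on an interval (0, L) is
  ||u||_{H^1}^2 = ∫_0^L u(x)^2 dx + ∫_0^L u'(x)^2 dx.
Compute u'(x) = -4*x - 2.
Then u(x)^2 = 4*x**4 + 8*x**3 - 4*x**2 - 8*x + 4 and u'(x)^2 = 16*x**2 + 16*x + 4.
Integrate each monomial from 0 to 4 using ∫_0^4 c·x^n dx = c·4^(n+1)/(n+1):
  ∫_0^4 u(x)^2 dx = ∫_0^4 (4*x^4 + 8*x^3 - 4*x^2 - 8*x + 4) dx. Term by term:
    ∫_0^4 4*x^4 dx = 4096/5;  ∫_0^4 8*x^3 dx = 512;  ∫_0^4 -4*x^2 dx = -256/3;
    ∫_0^4 -8*x dx = -64;  ∫_0^4 4 dx = 16.
  Sum: 4096/5 + 512 − 256/3 − 64 + 16 = 17968/15.
  ∫_0^4 u'(x)^2 dx = ∫_0^4 (16*x^2 + 16*x + 4) dx. Term by term:
    ∫_0^4 16*x^2 dx = 1024/3;  ∫_0^4 16*x dx = 128;  ∫_0^4 4 dx = 16.
  Sum: 1024/3 + 128 + 16 = 1456/3.
Adding: ||u||_{H^1}^2 = 17968/15 + 1456/3 = 8416/5.


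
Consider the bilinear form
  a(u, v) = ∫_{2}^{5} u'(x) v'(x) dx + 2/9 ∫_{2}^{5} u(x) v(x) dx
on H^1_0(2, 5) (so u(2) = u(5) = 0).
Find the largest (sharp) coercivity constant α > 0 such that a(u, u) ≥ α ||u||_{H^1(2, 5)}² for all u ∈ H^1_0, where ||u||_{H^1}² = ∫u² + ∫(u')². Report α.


α = (2 + π^2)/(9 + π^2)

Coercivity of a(·,·) on H^1_0(2, 5) means a(u, u) ≥ α ||u||_{H^1}² for every u ∈ H^1_0.
The interval has length L = 3, and Poincaré/coercivity depend only on L. Here a(u, u) = ∫(u')² + (2/9)·∫u².
Here 0 < c = 2/9 < 1. The condition a(u,u) ≥ α||u||_{H^1}² reads (1−α)∫(u')² ≥ (α−c)∫u². Any admissible α is ≤ 1 (rapidly oscillating u have ∫u²/∫(u')² → 0), and α = 1 would force 0 ≥ (1−c)∫u², impossible since c < 1; so 1−α > 0. By the sharp Poincaré inequality on H^1_0 of an interval of length L, ∫(u')² ≥ (π/L)²∫u² with equality for the first sine mode sin(π(x−x₀)/L) (x₀ the left endpoint), so the inequality holds for all u iff (1−α)(π/L)² ≥ α − c, i.e. α ≤ ((π/L)² + c)/((π/L)² + 1) = (1 + c(L/π)²)/(1 + (L/π)²). With (π/L)² = π^2/9 and c = 2/9, the largest admissible constant is α = ((π/L)² + c)/((π/L)² + 1).
Simplifying, α = (2 + π^2)/(9 + π^2).


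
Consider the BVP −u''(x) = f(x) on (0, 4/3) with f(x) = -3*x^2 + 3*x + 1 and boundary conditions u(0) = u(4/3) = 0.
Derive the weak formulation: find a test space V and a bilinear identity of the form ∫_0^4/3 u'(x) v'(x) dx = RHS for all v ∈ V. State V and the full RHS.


V = H^1_0(0, 4/3) (so v(0) = v(4/3) = 0); weak form: ∫_0^4/3 u'v' dx = ∫_0^4/3 (-3*x^2 + 3*x + 1) v dx for all v ∈ V.

Multiply both sides by a test function v and integrate from 0 to 4/3:
  ∫_0^4/3 −u''(x) v(x) dx = ∫_0^4/3 f(x) v(x) dx.
Integrate the LHS by parts once:
  ∫_0^4/3 −u'' v dx = −[u'(x) v(x)]_0^4/3 + ∫_0^4/3 u'(x) v'(x) dx.
Thus ∫_0^4/3 u'(x) v'(x) dx = ∫_0^4/3 f(x) v(x) dx + [u'(x) v(x)]_0^4/3.
Choose V so that boundary terms are either known or forced to vanish.
u is Dirichlet: u(0) = u(4/3) = 0. Let V = H^1_0(0, 4/3); then v(0) = v(4/3) = 0, and [u' v]_0^4/3 = 0.
Weak formulation: find u (satisfying any essential BC) such that ∫_0^4/3 u'(x) v'(x) dx = ∫_0^4/3 f v dx for all v ∈ V.
Substituting f(x) = -3*x^2 + 3*x + 1, the right-hand side is ∫_0^4/3 (-3*x^2 + 3*x + 1) v dx.


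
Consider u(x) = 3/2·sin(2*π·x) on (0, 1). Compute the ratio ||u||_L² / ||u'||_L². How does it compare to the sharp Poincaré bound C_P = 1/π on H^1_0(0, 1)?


||u||_L² / ||u'||_L² = 1/(2*π) < C_P = 1/π.

u(x) = 3/2·sin(2*π·x), so u'(x) = 3*π*cos(2*π*x).
Writing u(x) = A·sin(kπx/L) with A = 3/2 and k = 2, use ∫_0^L sin²(kπx/L) dx = L/2 and ∫_0^L cos²(kπx/L) dx = L/2.
u² = 9/4·sin²(2*π·x) and (u')² = 9*π^2·cos²(2*π·x), and each of sin², cos² integrates to L/2 = 1/2 over (0, 1).
∫_0^1 u² dx = 9/8, so ||u||_L² = 3*sqrt(2)/4.
∫_0^1 (u')² dx = 9*π^2/2, so ||u'||_L² = 3*sqrt(2)*π/2.
Ratio ||u||_L² / ||u'||_L² = 1/(2*π).
Sharp Poincaré constant on H^1_0(0, 1) is C_P = L/π = 1/π, achieved by sin(π·x).
This is the k = 2 harmonic; the ratio L/(kπ) is strictly less than C_P = L/π, consistent with the sharp inequality ||u||_L² ≤ C_P ||u'||_L².


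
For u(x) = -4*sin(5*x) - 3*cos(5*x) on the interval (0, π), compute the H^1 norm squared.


||u||_{H^1(0,π)}^2 = 325*π

u'(x) = 15*sin(5*x) - 20*cos(5*x).
Expand u² and (u')² and integrate term by term on (0, π), using: for integers n ≥ 1, ∫_0^π sin²(nx) dx = ∫_0^π cos²(nx) dx = π/2; for n ≠ n', ∫_0^π sin(nx)sin(n'x) dx = ∫_0^π cos(nx)cos(n'x) dx = 0; and by product-to-sum, ∫_0^π sin(nx)cos(n'x) dx = ½∫_0^π [sin((n+n')x) + sin((n−n')x)] dx, which is 0 when n+n' is even and 2n/(n²−n'²) when n+n' is odd (it need not vanish on (0, π)).
  u² squared terms: (-4)²·∫sin(5x)² dx = 16·π/2 = 8*π;  (-3)²·∫cos(5x)² dx = 9·π/2 = 9*π/2.
  u² cross terms: 2·(-4)·(-3)·∫sin(5x)·cos(5x) dx = 24·(0) = 0.
  So ∫_0^π u² dx = 8*π + 9*π/2 + 0 = 25*π/2.
  (u')² squared terms: (-20)²·∫cos(5x)² dx = 400·π/2 = 200*π;  (15)²·∫sin(5x)² dx = 225·π/2 = 225*π/2.
  (u')² cross terms: 2·(-20)·(15)·∫cos(5x)·sin(5x) dx = -600·(0) = 0.
  So ∫_0^π (u')² dx = 200*π + 225*π/2 + 0 = 625*π/2.
||u||_{H^1}^2 = (25*π/2) + (625*π/2) = 325*π.


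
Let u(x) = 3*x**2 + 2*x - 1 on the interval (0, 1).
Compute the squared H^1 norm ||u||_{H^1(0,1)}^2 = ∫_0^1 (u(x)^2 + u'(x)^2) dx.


||u||_{H^1}^2 = 467/15

The H^1 norm (squared) on an interval (0, L) is
  ||u||_{H^1}^2 = ∫_0^L u(x)^2 dx + ∫_0^L u'(x)^2 dx.
Compute u'(x) = 6*x + 2.
Then u(x)^2 = 9*x**4 + 12*x**3 - 2*x**2 - 4*x + 1 and u'(x)^2 = 36*x**2 + 24*x + 4.
Integrate each monomial from 0 to 1 using ∫_0^1 c·x^n dx = c·1^(n+1)/(n+1):
  ∫_0^1 u(x)^2 dx = ∫_0^1 (9*x^4 + 12*x^3 - 2*x^2 - 4*x + 1) dx. Term by term:
    ∫_0^1 9*x^4 dx = 9/5;  ∫_0^1 12*x^3 dx = 3;  ∫_0^1 -2*x^2 dx = -2/3;
    ∫_0^1 -4*x dx = -2;  ∫_0^1 1 dx = 1.
  Sum: 9/5 + 3 − 2/3 − 2 + 1 = 47/15.
  ∫_0^1 u'(x)^2 dx = ∫_0^1 (36*x^2 + 24*x + 4) dx. Term by term:
    ∫_0^1 36*x^2 dx = 12;  ∫_0^1 24*x dx = 12;  ∫_0^1 4 dx = 4.
  Sum: 12 + 12 + 4 = 28.
Adding: ||u||_{H^1}^2 = 47/15 + 28 = 467/15.


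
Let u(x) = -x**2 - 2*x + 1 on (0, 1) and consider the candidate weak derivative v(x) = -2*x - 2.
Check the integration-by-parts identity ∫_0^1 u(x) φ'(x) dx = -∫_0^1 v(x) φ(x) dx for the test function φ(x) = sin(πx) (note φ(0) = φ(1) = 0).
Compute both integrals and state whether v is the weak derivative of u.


LHS = 6/π, RHS = 6/π. Yes, v = u' weakly.

u(x) = -x**2 - 2*x + 1, classical derivative u'(x) = -2*x - 2.
φ(x) = sin(πx), so φ'(x) = π*cos(π*x).
Note φ(0) = φ(1) = 0, so the boundary term u·φ vanishes.
LHS = ∫_0^1 u(x) φ'(x) dx = ∫_0^1 (-π*x^2*cos(π*x) - 2*π*x*cos(π*x) + π*cos(π*x)) dx. Term by term:
  ∫_0^1 π*cos(π*x) dx = 0;  ∫_0^1 -π*x^2*cos(π*x) dx = 2/π;  ∫_0^1 -2*π*x*cos(π*x) dx = 4/π.
Sum: 0 + 2/π + 4/π = 6/π.
So LHS = 6/π.
∫_0^1 v(x) φ(x) dx = ∫_0^1 (-2*x*sin(π*x) - 2*sin(π*x)) dx. Term by term:
  ∫_0^1 -2*sin(π*x) dx = -4/π;  ∫_0^1 -2*x*sin(π*x) dx = -2/π.
Sum: -4/π − 2/π = -6/π.
So RHS = -∫_0^1 v(x) φ(x) dx = 6/π.
LHS = RHS, so the identity holds for this test φ.
Moreover u is smooth here and v(x) = u'(x) = -2*x - 2 pointwise, so the identity holds for every test function. Hence v is the weak derivative of u.


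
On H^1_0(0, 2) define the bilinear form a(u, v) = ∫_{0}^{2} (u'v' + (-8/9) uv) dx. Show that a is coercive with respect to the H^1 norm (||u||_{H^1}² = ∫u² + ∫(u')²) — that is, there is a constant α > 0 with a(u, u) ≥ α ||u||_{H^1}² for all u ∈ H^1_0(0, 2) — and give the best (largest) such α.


α = (-32/9 + π^2)/(4 + π^2)

Coercivity of a(·,·) on H^1_0(0, 2) means a(u, u) ≥ α ||u||_{H^1}² for every u ∈ H^1_0.
The interval has length L = 2, and Poincaré/coercivity depend only on L. Here a(u, u) = ∫(u')² + (-8/9)·∫u².
Here c = -8/9 < 0 with |c| < (π/L)² = π^2/4, so coercivity still holds. The condition a(u,u) ≥ α||u||_{H^1}² reads (1−α)∫(u')² ≥ (α−c)∫u². Any admissible α is ≤ 1 (rapidly oscillating u have ∫u²/∫(u')² → 0), and α = 1 would force 0 ≥ (1−c)∫u², impossible since c < 1; so 1−α > 0. By the sharp Poincaré inequality on H^1_0 of an interval of length L, ∫(u')² ≥ (π/L)²∫u² with equality for the first sine mode sin(π(x−x₀)/L) (x₀ the left endpoint), so the inequality holds for all u iff (1−α)(π/L)² ≥ α − c, i.e. α ≤ ((π/L)² + c)/((π/L)² + 1) = (1 + c(L/π)²)/(1 + (L/π)²). (Direct route, valid since c ≤ 0: Poincaré gives c∫u² ≥ c(L/π)²∫(u')², so a(u,u) ≥ (1 + c(L/π)²)∫(u')², while ||u||_{H^1}² ≤ (1 + (L/π)²)∫(u')²; dividing yields the same α.) With (π/L)² = π^2/4 and c = -8/9, the largest admissible constant is α = ((π/L)² + c)/((π/L)² + 1).
Simplifying, α = (-32/9 + π^2)/(4 + π^2).


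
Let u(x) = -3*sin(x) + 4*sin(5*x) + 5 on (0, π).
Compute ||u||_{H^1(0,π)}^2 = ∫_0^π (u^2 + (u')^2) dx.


||u||_{H^1(0,π)}^2 = -44 + 242*π

u'(x) = -3*cos(x) + 20*cos(5*x).
Expand u² and (u')² and integrate term by term on (0, π), using: for integers n ≥ 1, ∫_0^π sin²(nx) dx = ∫_0^π cos²(nx) dx = π/2; for n ≠ n', ∫_0^π sin(nx)sin(n'x) dx = ∫_0^π cos(nx)cos(n'x) dx = 0; and by product-to-sum, ∫_0^π sin(nx)cos(n'x) dx = ½∫_0^π [sin((n+n')x) + sin((n−n')x)] dx, which is 0 when n+n' is even and 2n/(n²−n'²) when n+n' is odd (it need not vanish on (0, π)). For the constant mode: ∫_0^π 1 dx = π, ∫_0^π cos(nx) dx = 0, ∫_0^π sin(nx) dx = (1−(−1)^n)/n.
  u² squared terms: (5)²·∫1 dx = 25·π = 25*π;  (-3)²·∫sin(x)² dx = 9·π/2 = 9*π/2;  (4)²·∫sin(5x)² dx = 16·π/2 = 8*π.
  u² cross terms: 2·(5)·(-3)·∫1·sin(x) dx = -30·(2) = -60;  2·(5)·(4)·∫1·sin(5x) dx = 40·(2/5) = 16;  2·(-3)·(4)·∫sin(x)·sin(5x) dx = -24·(0) = 0.
  So ∫_0^π u² dx = 25*π + 9*π/2 + 8*π − 60 + 16 + 0 = -44 + 75*π/2.
  (u')² squared terms: (-3)²·∫cos(x)² dx = 9·π/2 = 9*π/2;  (20)²·∫cos(5x)² dx = 400·π/2 = 200*π.
  (u')² cross terms: 2·(-3)·(20)·∫cos(x)·cos(5x) dx = -120·(0) = 0.
  So ∫_0^π (u')² dx = 9*π/2 + 200*π + 0 = 409*π/2.
||u||_{H^1}^2 = (-44 + 75*π/2) + (409*π/2) = -44 + 242*π.


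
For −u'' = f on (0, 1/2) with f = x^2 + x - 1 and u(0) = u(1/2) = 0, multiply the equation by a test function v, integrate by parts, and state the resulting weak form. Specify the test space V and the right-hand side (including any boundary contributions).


V = H^1_0(0, 1/2) (so v(0) = v(1/2) = 0); weak form: ∫_0^1/2 u'v' dx = ∫_0^1/2 (x^2 + x - 1) v dx for all v ∈ V.

Multiply both sides by a test function v and integrate from 0 to 1/2:
  ∫_0^1/2 −u''(x) v(x) dx = ∫_0^1/2 f(x) v(x) dx.
Integrate the LHS by parts once:
  ∫_0^1/2 −u'' v dx = −[u'(x) v(x)]_0^1/2 + ∫_0^1/2 u'(x) v'(x) dx.
Thus ∫_0^1/2 u'(x) v'(x) dx = ∫_0^1/2 f(x) v(x) dx + [u'(x) v(x)]_0^1/2.
Choose V so that boundary terms are either known or forced to vanish.
u is Dirichlet: u(0) = u(1/2) = 0. Let V = H^1_0(0, 1/2); then v(0) = v(1/2) = 0, and [u' v]_0^1/2 = 0.
Weak formulation: find u (satisfying any essential BC) such that ∫_0^1/2 u'(x) v'(x) dx = ∫_0^1/2 f v dx for all v ∈ V.
Substituting f(x) = x^2 + x - 1, the right-hand side is ∫_0^1/2 (x^2 + x - 1) v dx.


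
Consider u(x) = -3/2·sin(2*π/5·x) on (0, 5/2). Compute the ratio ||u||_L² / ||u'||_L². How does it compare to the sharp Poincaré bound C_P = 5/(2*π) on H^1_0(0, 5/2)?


||u||_L² / ||u'||_L² = 5/(2*π) = C_P.

u(x) = -3/2·sin(2*π/5·x), so u'(x) = -3*π*cos(2*π*x/5)/5.
Writing u(x) = A·sin(kπx/L) with A = -3/2 and k = 1, use ∫_0^L sin²(kπx/L) dx = L/2 and ∫_0^L cos²(kπx/L) dx = L/2.
u² = 9/4·sin²(2*π/5·x) and (u')² = 9*π^2/25·cos²(2*π/5·x), and each of sin², cos² integrates to L/2 = 5/4 over (0, 5/2).
∫_0^5/2 u² dx = 45/16, so ||u||_L² = 3*sqrt(5)/4.
∫_0^5/2 (u')² dx = 9*π^2/20, so ||u'||_L² = 3*sqrt(5)*π/10.
Ratio ||u||_L² / ||u'||_L² = 5/(2*π).
Sharp Poincaré constant on H^1_0(0, 5/2) is C_P = L/π = 5/(2*π), achieved by sin(2*π/5·x).
This is the k = 1 eigenfunction (up to amplitude), so the ratio equals the sharp Poincaré constant exactly.


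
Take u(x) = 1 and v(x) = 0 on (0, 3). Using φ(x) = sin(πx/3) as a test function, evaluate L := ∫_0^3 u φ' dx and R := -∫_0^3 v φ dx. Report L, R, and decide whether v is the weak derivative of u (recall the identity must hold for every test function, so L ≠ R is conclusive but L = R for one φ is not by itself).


LHS = 0, RHS = 0. Yes, v = u' weakly.

u(x) = 1, classical derivative u'(x) = 0.
φ(x) = sin(πx/3), so φ'(x) = π*cos(π*x/3)/3.
Note φ(0) = φ(3) = 0, so the boundary term u·φ vanishes.
LHS = ∫_0^3 u(x) φ'(x) dx = ∫_0^3 (π*cos(π*x/3)/3) dx. Term by term:
  ∫_0^3 π*cos(π*x/3)/3 dx = 0.
So LHS = 0.
∫_0^3 v(x) φ(x) dx = ∫_0^3 (0) dx. Term by term:
  ∫_0^3 0 dx = 0.
So RHS = -∫_0^3 v(x) φ(x) dx = 0.
LHS = RHS, so the identity holds for this test φ.
Moreover u is smooth here and v(x) = u'(x) = 0 pointwise, so the identity holds for every test function. Hence v is the weak derivative of u.


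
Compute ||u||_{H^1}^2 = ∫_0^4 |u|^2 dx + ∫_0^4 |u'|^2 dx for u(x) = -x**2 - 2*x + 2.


||u||_{H^1}^2 = 8672/15

The H^1 norm (squared) on an interval (0, L) is
  ||u||_{H^1}^2 = ∫_0^L u(x)^2 dx + ∫_0^L u'(x)^2 dx.
Compute u'(x) = -2*x - 2.
Then u(x)^2 = x**4 + 4*x**3 - 8*x + 4 and u'(x)^2 = 4*x**2 + 8*x + 4.
Integrate each monomial from 0 to 4 using ∫_0^4 c·x^n dx = c·4^(n+1)/(n+1):
  ∫_0^4 u(x)^2 dx = ∫_0^4 (x^4 + 4*x^3 - 8*x + 4) dx. Term by term:
    ∫_0^4 x^4 dx = 1024/5;  ∫_0^4 4*x^3 dx = 256;  ∫_0^4 -8*x dx = -64;
    ∫_0^4 4 dx = 16.
  Sum: 1024/5 + 256 − 64 + 16 = 2064/5.
  ∫_0^4 u'(x)^2 dx = ∫_0^4 (4*x^2 + 8*x + 4) dx. Term by term:
    ∫_0^4 4*x^2 dx = 256/3;  ∫_0^4 8*x dx = 64;  ∫_0^4 4 dx = 16.
  Sum: 256/3 + 64 + 16 = 496/3.
Adding: ||u||_{H^1}^2 = 2064/5 + 496/3 = 8672/15.
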